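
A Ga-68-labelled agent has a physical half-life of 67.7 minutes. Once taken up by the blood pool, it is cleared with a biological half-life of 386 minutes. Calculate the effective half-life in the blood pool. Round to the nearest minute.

1/t_eff = 1/t_phys + 1/t_biol = 1/67.7 + 1/386 = 0.017362 per minute.
t_eff = 67.7 × 386 / (67.7 + 386) ≈ 57.598 minutes.

58 minutes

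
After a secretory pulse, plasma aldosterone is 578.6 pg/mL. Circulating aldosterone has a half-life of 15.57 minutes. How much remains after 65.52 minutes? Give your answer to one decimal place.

31.3 pg/mL

Number of half-lives: n = 65.52/15.57 ≈ 4.2081.
Remaining = 578.6 × (1/2)^4.2081 = 578.6 × 0.054105 ≈ 31.305 pg/mL.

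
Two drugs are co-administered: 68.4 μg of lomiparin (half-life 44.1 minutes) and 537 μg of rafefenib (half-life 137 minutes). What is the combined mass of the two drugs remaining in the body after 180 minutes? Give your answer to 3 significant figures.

lomiparin: 68.4 × (1/2)^(180/44.1) = 68.4 × (1/2)^4.0816 ≈ 4.0398 μg.
rafefenib: 537 × (1/2)^(180/137) = 537 × (1/2)^1.3139 ≈ 216 μg.
Total = 4.0398 + 216 ≈ 220.04 μg.

220 μg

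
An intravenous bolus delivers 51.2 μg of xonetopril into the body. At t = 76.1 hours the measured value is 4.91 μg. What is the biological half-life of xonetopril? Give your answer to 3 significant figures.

22.5 hours

A/A₀ = 4.91/51.2 ≈ 0.095898.
n = log₂(10.428) ≈ 3.3823 half-lives elapsed in 76.1 hours.
t½ = 76.1/3.3823 ≈ 22.499 hours.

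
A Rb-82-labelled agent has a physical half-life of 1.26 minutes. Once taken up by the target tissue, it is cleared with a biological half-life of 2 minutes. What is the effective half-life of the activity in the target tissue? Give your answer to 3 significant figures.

1/t_eff = 1/t_phys + 1/t_biol = 1/1.26 + 1/2 = 1.2937 per minute.
t_eff = 1.26 × 2 / (1.26 + 2) ≈ 0.77301 minutes.

0.773 minutes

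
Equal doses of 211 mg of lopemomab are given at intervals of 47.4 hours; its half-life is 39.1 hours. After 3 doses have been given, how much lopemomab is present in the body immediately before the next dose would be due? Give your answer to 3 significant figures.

The 3 doses were given 142.2, 94.8, 47.4 hours ago.
Total = 211·(1/2)^(142.2/39.1) + 211·(1/2)^(94.8/39.1) + 211·(1/2)^(47.4/39.1)
      = 16.962 + 39.302 + 91.065 ≈ 147.33 mg.

147 mg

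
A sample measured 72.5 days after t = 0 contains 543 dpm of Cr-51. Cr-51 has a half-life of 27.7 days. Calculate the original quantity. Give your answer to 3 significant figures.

Number of half-lives elapsed: n = 72.5/27.7 ≈ 2.6173.
A₀ = A × 2^n = 543 × 2^2.6173 = 543 × 6.1361 ≈ 3331.9 dpm.

3330 dpm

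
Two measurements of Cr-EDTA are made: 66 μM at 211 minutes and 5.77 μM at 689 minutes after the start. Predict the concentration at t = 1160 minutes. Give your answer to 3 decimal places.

0.523 μM

Over Δt = 689 − 211 = 478 minutes, the level fell by a factor of 66/5.77 ≈ 11.438.
n = log₂(11.438) ≈ 3.5158 half-lives, so t½ = 478/3.5158 ≈ 135.96 minutes.
From t = 689 to t = 1160: 5.77 × (1/2)^((1160−689)/135.96) ≈ 0.52277 μM.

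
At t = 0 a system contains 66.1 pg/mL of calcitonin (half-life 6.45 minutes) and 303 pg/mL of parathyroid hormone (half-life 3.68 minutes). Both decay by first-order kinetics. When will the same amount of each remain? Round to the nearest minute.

19 minutes

Set 66.1·(1/2)^(t/6.45) = 303·(1/2)^(t/3.68).
Taking log₂: log₂(66.1/303) = t·(1/6.45 − 1/3.68).
log₂(0.21815) = -2.1966; 1/6.45 − 1/3.68 = -0.1167.
t = -2.1966 / -0.1167 ≈ 18.823 minutes.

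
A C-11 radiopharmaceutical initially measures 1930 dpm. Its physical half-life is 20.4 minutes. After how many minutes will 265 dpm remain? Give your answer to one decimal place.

58.4 minutes

Fraction remaining = 265/1930 ≈ 0.13731.
n = log₂(1930/265) = ln(7.283)/ln 2 ≈ 2.8645 half-lives.
t = n × t½ = 2.8645 × 20.4 ≈ 58.437 minutes.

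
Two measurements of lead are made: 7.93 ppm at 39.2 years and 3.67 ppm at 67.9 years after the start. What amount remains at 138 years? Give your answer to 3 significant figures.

0.559 ppm

Over Δt = 67.9 − 39.2 = 28.7 years, the level fell by a factor of 7.93/3.67 ≈ 2.1608.
n = log₂(2.1608) ≈ 1.1115 half-lives, so t½ = 28.7/1.1115 ≈ 25.82 years.
From t = 67.9 to t = 138: 3.67 × (1/2)^((138−67.9)/25.82) ≈ 0.55897 ppm.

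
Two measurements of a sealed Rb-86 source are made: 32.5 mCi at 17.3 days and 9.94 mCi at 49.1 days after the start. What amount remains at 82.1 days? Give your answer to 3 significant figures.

Over Δt = 49.1 − 17.3 = 31.8 days, the level fell by a factor of 32.5/9.94 ≈ 3.2696.
n = log₂(3.2696) ≈ 1.7091 half-lives, so t½ = 31.8/1.7091 ≈ 18.606 days.
From t = 49.1 to t = 82.1: 9.94 × (1/2)^((82.1−49.1)/18.606) ≈ 2.9072 mCi.

2.91 mCi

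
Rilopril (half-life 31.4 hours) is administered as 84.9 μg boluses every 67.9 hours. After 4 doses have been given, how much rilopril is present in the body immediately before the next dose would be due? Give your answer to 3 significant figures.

The 4 doses were given 271.6, 203.7, 135.8, 67.9 hours ago.
Total = 84.9·(1/2)^(271.6/31.4) + 84.9·(1/2)^(203.7/31.4) + 84.9·(1/2)^(135.8/31.4) + 84.9·(1/2)^(67.9/31.4)
      = 0.21139 + 0.94634 + 4.2364 + 18.965 ≈ 24.359 μg.

24.4 μg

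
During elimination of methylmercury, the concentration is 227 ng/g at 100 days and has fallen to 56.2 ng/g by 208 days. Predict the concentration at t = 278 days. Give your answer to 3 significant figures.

22.7 ng/g

Over Δt = 208 − 100 = 108 days, the level fell by a factor of 227/56.2 ≈ 4.0391.
n = log₂(4.0391) ≈ 2.0141 half-lives, so t½ = 108/2.0141 ≈ 53.623 days.
From t = 208 to t = 278: 56.2 × (1/2)^((278−208)/53.623) ≈ 22.739 ng/g.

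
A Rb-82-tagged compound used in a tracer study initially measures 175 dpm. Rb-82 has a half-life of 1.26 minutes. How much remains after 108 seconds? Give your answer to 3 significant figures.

Convert the elapsed time: 108 seconds = 1.8 minutes.
Number of half-lives: n = 1.8/1.26 ≈ 1.4286.
Remaining = 175 × (1/2)^1.4286 = 175 × 0.3715 ≈ 65.012 dpm.

65.0 dpm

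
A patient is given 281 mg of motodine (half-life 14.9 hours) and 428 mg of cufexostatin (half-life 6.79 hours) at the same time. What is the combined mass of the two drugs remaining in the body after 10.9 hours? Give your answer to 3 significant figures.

motodine: 281 × (1/2)^(10.9/14.9) = 281 × (1/2)^0.73154 ≈ 169.23 mg.
cufexostatin: 428 × (1/2)^(10.9/6.79) = 428 × (1/2)^1.6053 ≈ 140.67 mg.
Total = 169.23 + 140.67 ≈ 309.9 mg.

310 mg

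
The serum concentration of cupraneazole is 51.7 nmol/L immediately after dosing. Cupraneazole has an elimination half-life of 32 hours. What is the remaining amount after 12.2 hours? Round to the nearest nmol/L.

Number of half-lives: n = 12.2/32 ≈ 0.38125.
Remaining = 51.7 × (1/2)^0.38125 = 51.7 × 0.76777 ≈ 39.694 nmol/L.

40 nmol/L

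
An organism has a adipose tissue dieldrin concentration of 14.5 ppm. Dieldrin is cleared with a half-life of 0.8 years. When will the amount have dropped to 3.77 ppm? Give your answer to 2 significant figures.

1.6 years

Fraction remaining = 3.77/14.5 ≈ 0.26.
n = log₂(14.5/3.77) = ln(3.8462)/ln 2 ≈ 1.9434 half-lives.
t = n × t½ = 1.9434 × 0.8 ≈ 1.5547 years.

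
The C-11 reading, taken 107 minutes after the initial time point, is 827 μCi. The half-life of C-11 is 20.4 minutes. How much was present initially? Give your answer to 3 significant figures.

31400 μCi

Number of half-lives elapsed: n = 107/20.4 ≈ 5.2451.
A₀ = A × 2^n = 827 × 2^5.2451 = 827 × 37.926 ≈ 31364 μCi.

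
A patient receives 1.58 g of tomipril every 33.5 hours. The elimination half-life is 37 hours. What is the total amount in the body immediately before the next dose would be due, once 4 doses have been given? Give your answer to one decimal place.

1.7 g

The 4 doses were given 134, 100.5, 67, 33.5 hours ago.
Total = 1.58·(1/2)^(134/37) + 1.58·(1/2)^(100.5/37) + 1.58·(1/2)^(67/37) + 1.58·(1/2)^(33.5/37)
      = 0.12836 + 0.24043 + 0.45035 + 0.84353 ≈ 1.6627 g.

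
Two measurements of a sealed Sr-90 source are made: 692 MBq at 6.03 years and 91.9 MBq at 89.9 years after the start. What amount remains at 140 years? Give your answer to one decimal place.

Over Δt = 89.9 − 6.03 = 83.87 years, the level fell by a factor of 692/91.9 ≈ 7.5299.
n = log₂(7.5299) ≈ 2.9126 half-lives, so t½ = 83.87/2.9126 ≈ 28.795 years.
From t = 89.9 to t = 140: 91.9 × (1/2)^((140−89.9)/28.795) ≈ 27.515 MBq.

27.5 MBq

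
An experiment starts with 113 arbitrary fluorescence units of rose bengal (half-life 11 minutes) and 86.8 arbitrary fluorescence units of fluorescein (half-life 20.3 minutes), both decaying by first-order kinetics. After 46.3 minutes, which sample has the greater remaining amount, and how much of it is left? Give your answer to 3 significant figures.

fluorescein, 17.9 arbitrary fluorescence units

rose bengal: 113 × (1/2)^4.2091 ≈ 6.1096 arbitrary fluorescence units.
fluorescein: 86.8 × (1/2)^2.2808 ≈ 17.862 arbitrary fluorescence units.
Fluorescein has more remaining, at ≈ 17.862 arbitrary fluorescence units.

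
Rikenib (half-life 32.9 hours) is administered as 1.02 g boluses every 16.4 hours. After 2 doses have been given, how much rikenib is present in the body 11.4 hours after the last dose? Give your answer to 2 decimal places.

The 2 doses were given 27.8, 11.4 hours ago.
Total = 1.02·(1/2)^(27.8/32.9) + 1.02·(1/2)^(11.4/32.9)
      = 0.56785 + 0.80222 ≈ 1.3701 g.

1.37 g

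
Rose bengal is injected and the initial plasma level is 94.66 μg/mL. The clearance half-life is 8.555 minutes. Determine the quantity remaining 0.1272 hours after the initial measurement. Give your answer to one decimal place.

51.0 μg/mL

Convert the elapsed time: 0.1272 hours = 7.632 minutes.
Number of half-lives: n = 7.632/8.555 ≈ 0.89211.
Remaining = 94.66 × (1/2)^0.89211 = 94.66 × 0.53883 ≈ 51.005 μg/mL.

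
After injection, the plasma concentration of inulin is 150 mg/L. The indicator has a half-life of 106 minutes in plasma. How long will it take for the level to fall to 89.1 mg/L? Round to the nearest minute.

Fraction remaining = 89.1/150 ≈ 0.594.
n = log₂(150/89.1) = ln(1.6835)/ln 2 ≈ 0.75147 half-lives.
t = n × t½ = 0.75147 × 106 ≈ 79.655 minutes.

80 minutes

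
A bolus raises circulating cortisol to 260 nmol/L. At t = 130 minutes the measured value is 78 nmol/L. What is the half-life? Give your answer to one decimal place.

74.8 minutes

A/A₀ = 78/260 ≈ 0.3.
n = log₂(3.3333) ≈ 1.737 half-lives elapsed in 130 minutes.
t½ = 130/1.737 ≈ 74.843 minutes.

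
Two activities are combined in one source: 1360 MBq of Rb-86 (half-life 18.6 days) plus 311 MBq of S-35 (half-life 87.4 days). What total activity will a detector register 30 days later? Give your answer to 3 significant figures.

Rb-86: 1360 × (1/2)^(30/18.6) = 1360 × (1/2)^1.6129 ≈ 444.64 MBq.
S-35: 311 × (1/2)^(30/87.4) = 311 × (1/2)^0.34325 ≈ 245.15 MBq.
Total = 444.64 + 245.15 ≈ 689.79 MBq.

690 MBq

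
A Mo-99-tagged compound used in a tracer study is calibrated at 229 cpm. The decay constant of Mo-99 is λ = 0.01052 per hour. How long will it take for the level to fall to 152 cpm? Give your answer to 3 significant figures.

t½ = ln 2 / λ = 0.69315 / 0.01052 ≈ 65.889 hours.
Fraction remaining = 152/229 ≈ 0.66376.
n = log₂(229/152) = ln(1.5066)/ln 2 ≈ 0.59128 half-lives.
t = n × t½ = 0.59128 × 65.889 ≈ 38.958 hours.

39.0 hours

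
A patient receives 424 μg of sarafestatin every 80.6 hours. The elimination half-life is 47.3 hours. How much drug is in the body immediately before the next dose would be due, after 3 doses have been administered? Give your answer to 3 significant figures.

The 3 doses were given 241.8, 161.2, 80.6 hours ago.
Total = 424·(1/2)^(241.8/47.3) + 424·(1/2)^(161.2/47.3) + 424·(1/2)^(80.6/47.3)
      = 12.26 + 39.943 + 130.14 ≈ 182.34 μg.

182 μg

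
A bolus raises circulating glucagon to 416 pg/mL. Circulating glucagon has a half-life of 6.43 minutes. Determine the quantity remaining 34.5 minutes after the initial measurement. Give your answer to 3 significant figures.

Number of half-lives: n = 34.5/6.43 ≈ 5.3655.
Remaining = 416 × (1/2)^5.3655 = 416 × 0.024257 ≈ 10.091 pg/mL.

10.1 pg/mL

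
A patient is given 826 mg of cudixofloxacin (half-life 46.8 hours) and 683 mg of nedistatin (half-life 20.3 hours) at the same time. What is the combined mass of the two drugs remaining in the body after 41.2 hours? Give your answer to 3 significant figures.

cudixofloxacin: 826 × (1/2)^(41.2/46.8) = 826 × (1/2)^0.88034 ≈ 448.72 mg.
nedistatin: 683 × (1/2)^(41.2/20.3) = 683 × (1/2)^2.0296 ≈ 167.29 mg.
Total = 448.72 + 167.29 ≈ 616 mg.

616 mg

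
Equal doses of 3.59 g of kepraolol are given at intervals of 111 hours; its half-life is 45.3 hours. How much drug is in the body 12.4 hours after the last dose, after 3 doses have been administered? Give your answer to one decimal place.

3.6 g

The 3 doses were given 234.4, 123.4, 12.4 hours ago.
Total = 3.59·(1/2)^(234.4/45.3) + 3.59·(1/2)^(123.4/45.3) + 3.59·(1/2)^(12.4/45.3)
      = 0.099414 + 0.54334 + 2.9696 ≈ 3.6123 g.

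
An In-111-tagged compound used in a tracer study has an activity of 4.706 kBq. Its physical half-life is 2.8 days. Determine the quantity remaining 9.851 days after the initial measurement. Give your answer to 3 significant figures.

0.411 kBq

Number of half-lives: n = 9.851/2.8 ≈ 3.5182.
Remaining = 4.706 × (1/2)^3.5182 = 4.706 × 0.087279 ≈ 0.41074 kBq.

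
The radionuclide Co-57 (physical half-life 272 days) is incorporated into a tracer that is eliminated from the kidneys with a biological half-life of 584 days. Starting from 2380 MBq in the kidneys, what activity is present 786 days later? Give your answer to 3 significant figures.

1/t_eff = 1/t_phys + 1/t_biol = 1/272 + 1/584 = 0.0053888 per day.
t_eff = 272 × 584 / (272 + 584) ≈ 185.57 days.
Remaining = 2380 × (1/2)^(786/185.57) = 2380 × (1/2)^4.2356 ≈ 126.34 MBq.

126 MBq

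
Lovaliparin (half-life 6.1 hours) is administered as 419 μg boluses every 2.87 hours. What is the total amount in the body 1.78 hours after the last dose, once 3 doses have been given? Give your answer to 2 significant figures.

770 μg

The 3 doses were given 7.52, 4.65, 1.78 hours ago.
Total = 419·(1/2)^(7.52/6.1) + 419·(1/2)^(4.65/6.1) + 419·(1/2)^(1.78/6.1)
      = 178.28 + 247.02 + 342.27 ≈ 767.58 μg.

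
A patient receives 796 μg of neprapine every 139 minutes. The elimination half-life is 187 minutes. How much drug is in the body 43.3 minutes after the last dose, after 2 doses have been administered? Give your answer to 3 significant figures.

1080 μg

The 2 doses were given 182.3, 43.3 minutes ago.
Total = 796·(1/2)^(182.3/187) + 796·(1/2)^(43.3/187)
      = 404.99 + 677.97 ≈ 1083 μg.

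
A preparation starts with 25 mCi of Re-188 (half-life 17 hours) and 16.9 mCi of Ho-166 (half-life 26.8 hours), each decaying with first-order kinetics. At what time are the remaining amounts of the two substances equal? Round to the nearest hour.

26 hours

Set 25·(1/2)^(t/17) = 16.9·(1/2)^(t/26.8).
Taking log₂: log₂(25/16.9) = t·(1/17 − 1/26.8).
log₂(1.4793) = 0.5649; 1/17 − 1/26.8 = 0.02151.
t = 0.5649 / 0.02151 ≈ 26.262 hours.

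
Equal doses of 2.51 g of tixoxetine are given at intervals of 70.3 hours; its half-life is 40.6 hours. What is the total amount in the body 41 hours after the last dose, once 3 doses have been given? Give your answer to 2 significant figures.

1.7 g

The 3 doses were given 181.6, 111.3, 41 hours ago.
Total = 2.51·(1/2)^(181.6/40.6) + 2.51·(1/2)^(111.3/40.6) + 2.51·(1/2)^(41/40.6)
      = 0.11303 + 0.37535 + 1.2465 ≈ 1.7348 g.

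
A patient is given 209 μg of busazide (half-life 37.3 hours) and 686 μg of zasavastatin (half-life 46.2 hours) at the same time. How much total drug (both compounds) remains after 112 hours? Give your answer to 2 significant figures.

busazide: 209 × (1/2)^(112/37.3) = 209 × (1/2)^3.0027 ≈ 26.076 μg.
zasavastatin: 686 × (1/2)^(112/46.2) = 686 × (1/2)^2.4242 ≈ 127.81 μg.
Total = 26.076 + 127.81 ≈ 153.88 μg.

150 μg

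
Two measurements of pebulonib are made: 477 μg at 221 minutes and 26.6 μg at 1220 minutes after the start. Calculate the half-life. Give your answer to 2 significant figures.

Over Δt = 1220 − 221 = 999 minutes, the level fell by a factor of 477/26.6 ≈ 17.932.
n = log₂(17.932) ≈ 4.1645 half-lives, so t½ = 999/4.1645 ≈ 239.89 minutes.

240 minutes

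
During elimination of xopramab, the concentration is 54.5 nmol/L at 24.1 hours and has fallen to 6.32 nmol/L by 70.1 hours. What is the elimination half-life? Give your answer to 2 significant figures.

Over Δt = 70.1 − 24.1 = 46 hours, the level fell by a factor of 54.5/6.32 ≈ 8.6234.
n = log₂(8.6234) ≈ 3.1083 half-lives, so t½ = 46/3.1083 ≈ 14.799 hours.

15 hours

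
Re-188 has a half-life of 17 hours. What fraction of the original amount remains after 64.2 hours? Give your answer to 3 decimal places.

n = 64.2/17 ≈ 3.7765 half-lives.
Fraction remaining = (1/2)^3.7765 ≈ 0.072974.

0.073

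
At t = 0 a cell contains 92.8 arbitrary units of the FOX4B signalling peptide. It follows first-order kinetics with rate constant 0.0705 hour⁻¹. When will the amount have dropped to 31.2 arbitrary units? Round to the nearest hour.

t½ = ln 2 / k = 0.69315 / 0.0705 ≈ 9.8319 hours.
Fraction remaining = 31.2/92.8 ≈ 0.33621.
n = log₂(92.8/31.2) = ln(2.9744)/ln 2 ≈ 1.5726 half-lives.
t = n × t½ = 1.5726 × 9.8319 ≈ 15.461 hours.

15 hours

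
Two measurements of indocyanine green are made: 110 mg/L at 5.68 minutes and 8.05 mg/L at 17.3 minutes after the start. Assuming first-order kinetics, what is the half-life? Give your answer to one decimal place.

Over Δt = 17.3 − 5.68 = 11.62 minutes, the level fell by a factor of 110/8.05 ≈ 13.665.
n = log₂(13.665) ≈ 3.7724 half-lives, so t½ = 11.62/3.7724 ≈ 3.0803 minutes.

3.1 minutes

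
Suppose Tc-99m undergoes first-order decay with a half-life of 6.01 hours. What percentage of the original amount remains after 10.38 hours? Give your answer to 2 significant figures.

n = 10.38/6.01 ≈ 1.7271 half-lives.
Fraction remaining = (1/2)^1.7271 ≈ 0.30205, i.e. 30.205%.

30%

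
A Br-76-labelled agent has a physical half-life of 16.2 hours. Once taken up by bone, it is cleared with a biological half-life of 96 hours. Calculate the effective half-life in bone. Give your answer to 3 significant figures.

13.9 hours

1/t_eff = 1/t_phys + 1/t_biol = 1/16.2 + 1/96 = 0.072145 per hour.
t_eff = 16.2 × 96 / (16.2 + 96) ≈ 13.861 hours.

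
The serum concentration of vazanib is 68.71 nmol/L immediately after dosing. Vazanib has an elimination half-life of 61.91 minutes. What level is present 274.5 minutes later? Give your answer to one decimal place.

Number of half-lives: n = 274.5/61.91 ≈ 4.4339.
Remaining = 68.71 × (1/2)^4.4339 = 68.71 × 0.046268 ≈ 3.179 nmol/L.

3.2 nmol/L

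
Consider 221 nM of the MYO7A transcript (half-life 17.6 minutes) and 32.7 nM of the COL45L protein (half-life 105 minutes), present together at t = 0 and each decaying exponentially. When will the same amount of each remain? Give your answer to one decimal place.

Set 221·(1/2)^(t/17.6) = 32.7·(1/2)^(t/105).
Taking log₂: log₂(221/32.7) = t·(1/17.6 − 1/105).
log₂(6.7584) = 2.7567; 1/17.6 − 1/105 = 0.047294.
t = 2.7567 / 0.047294 ≈ 58.288 minutes.

58.3 minutes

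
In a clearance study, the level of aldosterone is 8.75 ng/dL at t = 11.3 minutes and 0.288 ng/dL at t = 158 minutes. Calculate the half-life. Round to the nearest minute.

30 minutes

Over Δt = 158 − 11.3 = 146.7 minutes, the level fell by a factor of 8.75/0.288 ≈ 30.382.
n = log₂(30.382) ≈ 4.9251 half-lives, so t½ = 146.7/4.9251 ≈ 29.786 minutes.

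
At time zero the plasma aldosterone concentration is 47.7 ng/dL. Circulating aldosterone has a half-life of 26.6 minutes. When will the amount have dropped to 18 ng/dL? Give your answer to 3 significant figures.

Fraction remaining = 18/47.7 ≈ 0.37736.
n = log₂(47.7/18) = ln(2.65)/ln 2 ≈ 1.406 half-lives.
t = n × t½ = 1.406 × 26.6 ≈ 37.399 minutes.

37.4 minutes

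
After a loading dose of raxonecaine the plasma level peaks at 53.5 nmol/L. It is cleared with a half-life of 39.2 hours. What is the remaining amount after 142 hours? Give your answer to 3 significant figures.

Number of half-lives: n = 142/39.2 ≈ 3.6224.
Remaining = 53.5 × (1/2)^3.6224 = 53.5 × 0.081196 ≈ 4.344 nmol/L.

4.34 nmol/L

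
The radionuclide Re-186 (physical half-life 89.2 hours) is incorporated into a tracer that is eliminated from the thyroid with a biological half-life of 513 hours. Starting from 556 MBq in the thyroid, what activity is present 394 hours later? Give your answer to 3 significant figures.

1/t_eff = 1/t_phys + 1/t_biol = 1/89.2 + 1/513 = 0.01316 per hour.
t_eff = 89.2 × 513 / (89.2 + 513) ≈ 75.987 hours.
Remaining = 556 × (1/2)^(394/75.987) = 556 × (1/2)^5.1851 ≈ 15.283 MBq.

15.3 MBq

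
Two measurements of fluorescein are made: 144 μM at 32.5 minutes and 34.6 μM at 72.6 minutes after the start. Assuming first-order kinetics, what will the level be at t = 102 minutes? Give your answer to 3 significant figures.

12.2 μM

Over Δt = 72.6 − 32.5 = 40.1 minutes, the level fell by a factor of 144/34.6 ≈ 4.1618.
n = log₂(4.1618) ≈ 2.0572 half-lives, so t½ = 40.1/2.0572 ≈ 19.492 minutes.
From t = 72.6 to t = 102: 34.6 × (1/2)^((102−72.6)/19.492) ≈ 12.163 μM.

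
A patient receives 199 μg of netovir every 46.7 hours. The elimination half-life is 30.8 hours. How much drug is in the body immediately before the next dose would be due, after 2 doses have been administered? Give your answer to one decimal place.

The 2 doses were given 93.4, 46.7 hours ago.
Total = 199·(1/2)^(93.4/30.8) + 199·(1/2)^(46.7/30.8)
      = 24.321 + 69.57 ≈ 93.891 μg.

93.9 μg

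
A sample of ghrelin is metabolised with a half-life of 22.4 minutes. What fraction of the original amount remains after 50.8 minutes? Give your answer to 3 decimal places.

n = 50.8/22.4 ≈ 2.2679 half-lives.
Fraction remaining = (1/2)^2.2679 ≈ 0.20764.

0.208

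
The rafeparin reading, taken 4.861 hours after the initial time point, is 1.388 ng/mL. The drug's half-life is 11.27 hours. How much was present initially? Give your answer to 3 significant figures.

Number of half-lives elapsed: n = 4.861/11.27 ≈ 0.43132.
A₀ = A × 2^n = 1.388 × 2^0.43132 = 1.388 × 1.3485 ≈ 1.8717 ng/mL.

1.87 ng/mL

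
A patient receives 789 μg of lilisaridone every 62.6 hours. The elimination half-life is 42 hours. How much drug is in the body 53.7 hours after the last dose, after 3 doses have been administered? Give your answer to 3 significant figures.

482 μg

The 3 doses were given 178.9, 116.3, 53.7 hours ago.
Total = 789·(1/2)^(178.9/42) + 789·(1/2)^(116.3/42) + 789·(1/2)^(53.7/42)
      = 41.194 + 115.75 + 325.23 ≈ 482.17 μg.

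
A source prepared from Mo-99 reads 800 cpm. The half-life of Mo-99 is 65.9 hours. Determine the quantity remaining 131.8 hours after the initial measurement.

200 cpm

Elapsed time is 2 half-lives (131.8/65.9).
Each half-life halves the amount: 800 × (1/2)^2 = 800/4 = 200 cpm.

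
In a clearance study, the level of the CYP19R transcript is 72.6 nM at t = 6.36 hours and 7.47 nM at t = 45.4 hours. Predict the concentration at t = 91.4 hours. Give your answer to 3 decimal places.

Over Δt = 45.4 − 6.36 = 39.04 hours, the level fell by a factor of 72.6/7.47 ≈ 9.7189.
n = log₂(9.7189) ≈ 3.2808 half-lives, so t½ = 39.04/3.2808 ≈ 11.9 hours.
From t = 45.4 to t = 91.4: 7.47 × (1/2)^((91.4−45.4)/11.9) ≈ 0.51243 nM.

0.512 nM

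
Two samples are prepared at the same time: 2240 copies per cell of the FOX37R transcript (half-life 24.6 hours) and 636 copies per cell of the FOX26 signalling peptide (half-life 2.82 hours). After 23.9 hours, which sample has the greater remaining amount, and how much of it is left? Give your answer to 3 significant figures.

FOX37R transcript, 1140 copies per cell

FOX37R transcript: 2240 × (1/2)^0.97154 ≈ 1142.3 copies per cell.
FOX26 signalling peptide: 636 × (1/2)^8.4752 ≈ 1.7872 copies per cell.
FOX37R transcript has more remaining, at ≈ 1142.3 copies per cell.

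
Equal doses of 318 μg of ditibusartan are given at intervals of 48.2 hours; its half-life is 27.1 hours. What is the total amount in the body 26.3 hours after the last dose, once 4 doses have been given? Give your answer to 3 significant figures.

The 4 doses were given 170.9, 122.7, 74.5, 26.3 hours ago.
Total = 318·(1/2)^(170.9/27.1) + 318·(1/2)^(122.7/27.1) + 318·(1/2)^(74.5/27.1) + 318·(1/2)^(26.3/27.1)
      = 4.0184 + 13.787 + 47.301 + 162.29 ≈ 227.39 μg.

227 μg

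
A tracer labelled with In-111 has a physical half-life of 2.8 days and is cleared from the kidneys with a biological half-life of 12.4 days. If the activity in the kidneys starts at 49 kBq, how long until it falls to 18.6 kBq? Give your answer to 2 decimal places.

3.19 days

1/t_eff = 1/t_phys + 1/t_biol = 1/2.8 + 1/12.4 = 0.43779 per day.
t_eff = 2.8 × 12.4 / (2.8 + 12.4) ≈ 2.2842 days.
n = log₂(49/18.6) ≈ 1.3975; t = 1.3975 × 2.2842 ≈ 3.1921 days.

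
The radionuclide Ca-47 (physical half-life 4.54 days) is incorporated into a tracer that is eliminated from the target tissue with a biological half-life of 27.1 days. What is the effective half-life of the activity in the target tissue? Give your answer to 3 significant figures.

1/t_eff = 1/t_phys + 1/t_biol = 1/4.54 + 1/27.1 = 0.25716 per day.
t_eff = 4.54 × 27.1 / (4.54 + 27.1) ≈ 3.8886 days.

3.89 days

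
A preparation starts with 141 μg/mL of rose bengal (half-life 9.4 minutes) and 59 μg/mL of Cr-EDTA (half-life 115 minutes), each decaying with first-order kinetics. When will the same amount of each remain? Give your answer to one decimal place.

12.9 minutes

Set 141·(1/2)^(t/9.4) = 59·(1/2)^(t/115).
Taking log₂: log₂(141/59) = t·(1/9.4 − 1/115).
log₂(2.3898) = 1.2569; 1/9.4 − 1/115 = 0.097687.
t = 1.2569 / 0.097687 ≈ 12.867 minutes.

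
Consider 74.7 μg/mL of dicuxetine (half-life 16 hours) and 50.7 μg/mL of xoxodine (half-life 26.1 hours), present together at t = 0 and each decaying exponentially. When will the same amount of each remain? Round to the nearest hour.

23 hours

Set 74.7·(1/2)^(t/16) = 50.7·(1/2)^(t/26.1).
Taking log₂: log₂(74.7/50.7) = t·(1/16 − 1/26.1).
log₂(1.4734) = 0.55912; 1/16 − 1/26.1 = 0.024186.
t = 0.55912 / 0.024186 ≈ 23.118 hours.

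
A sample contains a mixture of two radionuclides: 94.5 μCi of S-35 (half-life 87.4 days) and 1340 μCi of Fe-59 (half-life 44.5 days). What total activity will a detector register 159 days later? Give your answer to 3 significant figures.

S-35: 94.5 × (1/2)^(159/87.4) = 94.5 × (1/2)^1.8192 ≈ 26.779 μCi.
Fe-59: 1340 × (1/2)^(159/44.5) = 1340 × (1/2)^3.573 ≈ 112.59 μCi.
Total = 26.779 + 112.59 ≈ 139.37 μCi.

139 μCi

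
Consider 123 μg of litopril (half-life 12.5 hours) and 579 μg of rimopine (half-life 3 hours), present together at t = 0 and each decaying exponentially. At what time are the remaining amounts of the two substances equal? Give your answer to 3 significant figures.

8.82 hours

Set 123·(1/2)^(t/12.5) = 579·(1/2)^(t/3).
Taking log₂: log₂(123/579) = t·(1/12.5 − 1/3).
log₂(0.21244) = -2.2349; 1/12.5 − 1/3 = -0.25333.
t = -2.2349 / -0.25333 ≈ 8.822 hours.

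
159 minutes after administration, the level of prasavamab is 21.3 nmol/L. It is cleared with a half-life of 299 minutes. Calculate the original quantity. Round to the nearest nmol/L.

Number of half-lives elapsed: n = 159/299 ≈ 0.53177.
A₀ = A × 2^n = 21.3 × 2^0.53177 = 21.3 × 1.4457 ≈ 30.794 nmol/L.

31 nmol/L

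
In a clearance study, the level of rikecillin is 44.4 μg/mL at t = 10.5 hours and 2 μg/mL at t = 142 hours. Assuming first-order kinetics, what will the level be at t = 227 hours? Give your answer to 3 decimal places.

0.270 μg/mL

Over Δt = 142 − 10.5 = 131.5 hours, the level fell by a factor of 44.4/2 ≈ 22.2.
n = log₂(22.2) ≈ 4.4725 half-lives, so t½ = 131.5/4.4725 ≈ 29.402 hours.
From t = 142 to t = 227: 2 × (1/2)^((227−142)/29.402) ≈ 0.26963 μg/mL.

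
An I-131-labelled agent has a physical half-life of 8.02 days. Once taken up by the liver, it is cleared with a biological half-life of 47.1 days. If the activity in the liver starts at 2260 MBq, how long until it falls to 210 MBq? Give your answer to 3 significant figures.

1/t_eff = 1/t_phys + 1/t_biol = 1/8.02 + 1/47.1 = 0.14592 per day.
t_eff = 8.02 × 47.1 / (8.02 + 47.1) ≈ 6.8531 days.
n = log₂(2260/210) ≈ 3.4279; t = 3.4279 × 6.8531 ≈ 23.491 days.

23.5 days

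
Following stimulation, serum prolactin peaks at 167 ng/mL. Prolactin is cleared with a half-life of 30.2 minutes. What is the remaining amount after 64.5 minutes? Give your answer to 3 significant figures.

Number of half-lives: n = 64.5/30.2 ≈ 2.1358.
Remaining = 167 × (1/2)^2.1358 = 167 × 0.22755 ≈ 38 ng/mL.

38.0 ng/mL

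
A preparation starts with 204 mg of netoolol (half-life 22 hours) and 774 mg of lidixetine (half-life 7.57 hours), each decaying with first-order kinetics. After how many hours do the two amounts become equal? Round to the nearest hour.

22 hours

Set 204·(1/2)^(t/22) = 774·(1/2)^(t/7.57).
Taking log₂: log₂(204/774) = t·(1/22 − 1/7.57).
log₂(0.26357) = -1.9238; 1/22 − 1/7.57 = -0.086646.
t = -1.9238 / -0.086646 ≈ 22.203 hours.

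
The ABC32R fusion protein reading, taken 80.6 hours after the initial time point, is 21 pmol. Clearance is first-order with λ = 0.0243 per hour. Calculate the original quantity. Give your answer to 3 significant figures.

t½ = ln 2 / λ = 0.69315 / 0.0243 ≈ 28.525 hours.
Number of half-lives elapsed: n = 80.6/28.525 ≈ 2.8256.
A₀ = A × 2^n = 21 × 2^2.8256 = 21 × 7.0893 ≈ 148.87 pmol.

149 pmol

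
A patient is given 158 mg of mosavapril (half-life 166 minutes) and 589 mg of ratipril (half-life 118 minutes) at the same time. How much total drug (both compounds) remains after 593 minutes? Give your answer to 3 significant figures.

mosavapril: 158 × (1/2)^(593/166) = 158 × (1/2)^3.5723 ≈ 13.283 mg.
ratipril: 589 × (1/2)^(593/118) = 589 × (1/2)^5.0254 ≈ 18.085 mg.
Total = 13.283 + 18.085 ≈ 31.368 mg.

31.4 mg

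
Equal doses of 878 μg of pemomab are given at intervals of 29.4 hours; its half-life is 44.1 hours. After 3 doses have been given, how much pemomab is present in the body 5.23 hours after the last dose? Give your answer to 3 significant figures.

The 3 doses were given 64.03, 34.63, 5.23 hours ago.
Total = 878·(1/2)^(64.03/44.1) + 878·(1/2)^(34.63/44.1) + 878·(1/2)^(5.23/44.1)
      = 320.94 + 509.46 + 808.71 ≈ 1639.1 μg.

1640 μg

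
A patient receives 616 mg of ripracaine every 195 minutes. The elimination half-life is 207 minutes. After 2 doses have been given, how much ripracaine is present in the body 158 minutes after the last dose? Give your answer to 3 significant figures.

The 2 doses were given 353, 158 minutes ago.
Total = 616·(1/2)^(353/207) + 616·(1/2)^(158/207)
      = 188.9 + 362.92 ≈ 551.82 mg.

552 mg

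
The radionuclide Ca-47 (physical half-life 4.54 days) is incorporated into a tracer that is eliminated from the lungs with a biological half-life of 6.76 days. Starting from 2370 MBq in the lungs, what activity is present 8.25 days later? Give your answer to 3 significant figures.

289 MBq

1/t_eff = 1/t_phys + 1/t_biol = 1/4.54 + 1/6.76 = 0.36819 per day.
t_eff = 4.54 × 6.76 / (4.54 + 6.76) ≈ 2.716 days.
Remaining = 2370 × (1/2)^(8.25/2.716) = 2370 × (1/2)^3.0376 ≈ 288.63 MBq.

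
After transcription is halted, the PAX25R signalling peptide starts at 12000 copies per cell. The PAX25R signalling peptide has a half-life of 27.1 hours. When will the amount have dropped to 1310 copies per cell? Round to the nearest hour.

Fraction remaining = 1310/12000 ≈ 0.10917.
n = log₂(12000/1310) = ln(9.1603)/ln 2 ≈ 3.1954 half-lives.
t = n × t½ = 3.1954 × 27.1 ≈ 86.595 hours.

87 hours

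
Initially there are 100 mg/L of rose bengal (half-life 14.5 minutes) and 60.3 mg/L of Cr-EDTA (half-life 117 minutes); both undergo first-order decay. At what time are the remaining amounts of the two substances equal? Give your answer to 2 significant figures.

Set 100·(1/2)^(t/14.5) = 60.3·(1/2)^(t/117).
Taking log₂: log₂(100/60.3) = t·(1/14.5 − 1/117).
log₂(1.6584) = 0.72977; 1/14.5 − 1/117 = 0.060419.
t = 0.72977 / 0.060419 ≈ 12.079 minutes.

12 minutes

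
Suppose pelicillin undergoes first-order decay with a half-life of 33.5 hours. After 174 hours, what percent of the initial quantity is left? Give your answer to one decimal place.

n = 174/33.5 ≈ 5.194 half-lives.
Fraction remaining = (1/2)^5.194 ≈ 0.027318, i.e. 2.7318%.

2.7%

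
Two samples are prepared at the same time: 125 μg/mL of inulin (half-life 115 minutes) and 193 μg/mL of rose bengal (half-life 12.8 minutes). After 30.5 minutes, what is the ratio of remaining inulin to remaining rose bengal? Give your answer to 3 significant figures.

inulin: 125 × (1/2)^(30.5/115) = 125 × (1/2)^0.26522 ≈ 104.01 μg/mL.
rose bengal: 193 × (1/2)^(30.5/12.8) = 193 × (1/2)^2.3828 ≈ 37.005 μg/mL.
Ratio ≈ 104.01 / 37.005 ≈ 2.8107.

2.81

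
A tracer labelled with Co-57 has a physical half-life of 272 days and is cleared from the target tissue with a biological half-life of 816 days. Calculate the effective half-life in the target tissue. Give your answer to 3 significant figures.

1/t_eff = 1/t_phys + 1/t_biol = 1/272 + 1/816 = 0.004902 per day.
t_eff = 272 × 816 / (272 + 816) ≈ 204 days.

204 days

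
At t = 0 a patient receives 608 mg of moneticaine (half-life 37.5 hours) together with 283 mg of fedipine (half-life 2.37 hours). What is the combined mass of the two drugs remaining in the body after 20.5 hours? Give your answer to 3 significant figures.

417 mg

moneticaine: 608 × (1/2)^(20.5/37.5) = 608 × (1/2)^0.54667 ≈ 416.24 mg.
fedipine: 283 × (1/2)^(20.5/2.37) = 283 × (1/2)^8.6498 ≈ 0.7046 mg.
Total = 416.24 + 0.7046 ≈ 416.94 mg.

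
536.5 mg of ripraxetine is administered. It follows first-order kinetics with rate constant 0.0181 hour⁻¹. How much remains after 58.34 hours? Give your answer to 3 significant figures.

187 mg

t½ = ln 2 / k = 0.69315 / 0.0181 ≈ 38.295 hours.
Number of half-lives: n = 58.34/38.295 ≈ 1.5234.
Remaining = 536.5 × (1/2)^1.5234 = 536.5 × 0.34786 ≈ 186.63 mg.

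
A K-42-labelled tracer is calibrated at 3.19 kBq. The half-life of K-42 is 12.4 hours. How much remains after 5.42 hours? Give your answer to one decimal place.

2.4 kBq

Number of half-lives: n = 5.42/12.4 ≈ 0.4371.
Remaining = 3.19 × (1/2)^0.4371 = 3.19 × 0.73862 ≈ 2.3562 kBq.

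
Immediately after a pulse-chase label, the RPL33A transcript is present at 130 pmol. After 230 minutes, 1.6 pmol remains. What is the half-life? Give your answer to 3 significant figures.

A/A₀ = 1.6/130 ≈ 0.012308.
n = log₂(81.25) ≈ 6.3443 half-lives elapsed in 230 minutes.
t½ = 230/6.3443 ≈ 36.253 minutes.

36.3 minutes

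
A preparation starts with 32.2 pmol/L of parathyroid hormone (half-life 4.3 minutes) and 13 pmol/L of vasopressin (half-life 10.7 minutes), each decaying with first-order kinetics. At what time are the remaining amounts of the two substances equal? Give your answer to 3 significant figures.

9.41 minutes

Set 32.2·(1/2)^(t/4.3) = 13·(1/2)^(t/10.7).
Taking log₂: log₂(32.2/13) = t·(1/4.3 − 1/10.7).
log₂(2.4769) = 1.3085; 1/4.3 − 1/10.7 = 0.1391.
t = 1.3085 / 0.1391 ≈ 9.4072 minutes.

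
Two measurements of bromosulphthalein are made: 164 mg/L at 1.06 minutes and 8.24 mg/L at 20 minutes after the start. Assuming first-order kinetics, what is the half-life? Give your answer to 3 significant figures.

4.39 minutes

Over Δt = 20 − 1.06 = 18.94 minutes, the level fell by a factor of 164/8.24 ≈ 19.903.
n = log₂(19.903) ≈ 4.3149 half-lives, so t½ = 18.94/4.3149 ≈ 4.3894 minutes.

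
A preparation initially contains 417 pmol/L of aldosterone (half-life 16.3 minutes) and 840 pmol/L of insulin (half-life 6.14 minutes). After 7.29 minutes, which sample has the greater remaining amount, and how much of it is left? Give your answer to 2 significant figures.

aldosterone: 417 × (1/2)^0.44724 ≈ 305.85 pmol/L.
insulin: 840 × (1/2)^1.1873 ≈ 368.87 pmol/L.
Insulin has more remaining, at ≈ 368.87 pmol/L.

insulin, 370 pmol/L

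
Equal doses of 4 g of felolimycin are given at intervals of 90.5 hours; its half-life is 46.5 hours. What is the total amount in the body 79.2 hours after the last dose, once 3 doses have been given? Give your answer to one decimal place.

1.6 g

The 3 doses were given 260.2, 169.7, 79.2 hours ago.
Total = 4·(1/2)^(260.2/46.5) + 4·(1/2)^(169.7/46.5) + 4·(1/2)^(79.2/46.5)
      = 0.082715 + 0.31876 + 1.2284 ≈ 1.6299 g.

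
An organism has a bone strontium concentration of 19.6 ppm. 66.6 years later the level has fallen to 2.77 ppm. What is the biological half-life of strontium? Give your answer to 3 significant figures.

23.6 years

A/A₀ = 2.77/19.6 ≈ 0.14133.
n = log₂(7.0758) ≈ 2.8229 half-lives elapsed in 66.6 years.
t½ = 66.6/2.8229 ≈ 23.593 years.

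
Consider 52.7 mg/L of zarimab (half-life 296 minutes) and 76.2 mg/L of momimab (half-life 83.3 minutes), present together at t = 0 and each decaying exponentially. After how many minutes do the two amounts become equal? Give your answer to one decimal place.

Set 52.7·(1/2)^(t/296) = 76.2·(1/2)^(t/83.3).
Taking log₂: log₂(52.7/76.2) = t·(1/296 − 1/83.3).
log₂(0.6916) = -0.53199; 1/296 − 1/83.3 = -0.0086264.
t = -0.53199 / -0.0086264 ≈ 61.67 minutes.

61.7 minutes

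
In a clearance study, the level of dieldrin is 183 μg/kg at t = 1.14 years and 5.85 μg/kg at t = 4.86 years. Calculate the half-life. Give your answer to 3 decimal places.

Over Δt = 4.86 − 1.14 = 3.72 years, the level fell by a factor of 183/5.85 ≈ 31.282.
n = log₂(31.282) ≈ 4.9673 half-lives, so t½ = 3.72/4.9673 ≈ 0.7489 years.

0.749 years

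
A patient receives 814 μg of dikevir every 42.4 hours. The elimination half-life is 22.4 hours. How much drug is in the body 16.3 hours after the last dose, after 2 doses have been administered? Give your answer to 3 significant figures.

624 μg

The 2 doses were given 58.7, 16.3 hours ago.
Total = 814·(1/2)^(58.7/22.4) + 814·(1/2)^(16.3/22.4)
      = 132.36 + 491.55 ≈ 623.92 μg.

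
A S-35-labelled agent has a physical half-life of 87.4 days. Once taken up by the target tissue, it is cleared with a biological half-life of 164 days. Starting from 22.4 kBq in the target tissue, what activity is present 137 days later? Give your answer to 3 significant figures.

4.24 kBq

1/t_eff = 1/t_phys + 1/t_biol = 1/87.4 + 1/164 = 0.017539 per day.
t_eff = 87.4 × 164 / (87.4 + 164) ≈ 57.015 days.
Remaining = 22.4 × (1/2)^(137/57.015) = 22.4 × (1/2)^2.4029 ≈ 4.2356 kBq.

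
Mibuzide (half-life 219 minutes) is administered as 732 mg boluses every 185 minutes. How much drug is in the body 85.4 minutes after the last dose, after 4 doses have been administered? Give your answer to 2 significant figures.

The 4 doses were given 640.4, 455.4, 270.4, 85.4 minutes ago.
Total = 732·(1/2)^(640.4/219) + 732·(1/2)^(455.4/219) + 732·(1/2)^(270.4/219) + 732·(1/2)^(85.4/219)
      = 96.436 + 173.19 + 311.05 + 558.63 ≈ 1139.3 mg.

1100 mg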